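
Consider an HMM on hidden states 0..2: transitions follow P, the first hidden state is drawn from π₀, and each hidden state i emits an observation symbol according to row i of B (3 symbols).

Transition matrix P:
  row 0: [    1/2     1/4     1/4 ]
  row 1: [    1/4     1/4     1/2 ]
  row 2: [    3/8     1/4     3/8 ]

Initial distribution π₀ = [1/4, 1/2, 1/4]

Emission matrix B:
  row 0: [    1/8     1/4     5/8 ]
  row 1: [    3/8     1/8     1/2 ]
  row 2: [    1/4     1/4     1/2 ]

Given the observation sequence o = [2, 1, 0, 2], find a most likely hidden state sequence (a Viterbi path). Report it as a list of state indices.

path = [1, 2, 1, 2]

t=0: δ = [1.562e-01, 2.500e-01, 1.250e-01]  (obs o_0=2)
t=1: δ = [1.953e-02, 7.812e-03, 3.125e-02]  ψ = [0, 1, 1]  (obs o_1=1)
t=2: δ = [1.465e-03, 2.930e-03, 2.930e-03]  ψ = [2, 2, 2]  (obs o_2=0)
t=3: δ = [6.866e-04, 3.662e-04, 7.324e-04]  ψ = [2, 1, 1]  (obs o_3=2)
backtrack: best end state = 2; path = [1, 2, 1, 2]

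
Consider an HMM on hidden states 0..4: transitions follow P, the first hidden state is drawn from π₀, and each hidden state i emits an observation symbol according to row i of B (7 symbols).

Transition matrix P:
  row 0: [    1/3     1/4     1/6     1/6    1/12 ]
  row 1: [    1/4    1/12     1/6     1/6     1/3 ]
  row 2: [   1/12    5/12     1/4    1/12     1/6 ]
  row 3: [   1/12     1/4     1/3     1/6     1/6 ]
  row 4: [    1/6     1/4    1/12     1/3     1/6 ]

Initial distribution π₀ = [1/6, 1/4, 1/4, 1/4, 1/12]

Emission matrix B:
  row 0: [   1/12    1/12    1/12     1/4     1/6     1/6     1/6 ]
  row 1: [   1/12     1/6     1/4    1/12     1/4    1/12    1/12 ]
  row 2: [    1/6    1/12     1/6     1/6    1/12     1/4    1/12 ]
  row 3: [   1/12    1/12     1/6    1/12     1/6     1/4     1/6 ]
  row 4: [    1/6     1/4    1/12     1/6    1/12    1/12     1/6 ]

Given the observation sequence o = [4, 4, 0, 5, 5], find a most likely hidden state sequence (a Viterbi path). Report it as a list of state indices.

t=0: δ = [2.778e-02, 6.250e-02, 2.083e-02, 4.167e-02, 6.944e-03]  (obs o_0=4)
t=1: δ = [2.604e-03, 2.604e-03, 1.157e-03, 1.736e-03, 1.736e-03]  ψ = [1, 3, 3, 1, 1]  (obs o_1=4)
t=2: δ = [7.234e-05, 5.425e-05, 9.645e-05, 4.823e-05, 1.447e-04]  ψ = [0, 0, 3, 4, 1]  (obs o_2=0)
t=3: δ = [4.019e-06, 3.349e-06, 6.028e-06, 1.206e-05, 2.009e-06]  ψ = [0, 2, 2, 4, 4]  (obs o_3=5)
t=4: δ = [2.233e-07, 2.512e-07, 1.005e-06, 5.023e-07, 1.674e-07]  ψ = [0, 3, 3, 3, 3]  (obs o_4=5)
backtrack: best end state = 2; path = [3, 1, 4, 3, 2]

path = [3, 1, 4, 3, 2]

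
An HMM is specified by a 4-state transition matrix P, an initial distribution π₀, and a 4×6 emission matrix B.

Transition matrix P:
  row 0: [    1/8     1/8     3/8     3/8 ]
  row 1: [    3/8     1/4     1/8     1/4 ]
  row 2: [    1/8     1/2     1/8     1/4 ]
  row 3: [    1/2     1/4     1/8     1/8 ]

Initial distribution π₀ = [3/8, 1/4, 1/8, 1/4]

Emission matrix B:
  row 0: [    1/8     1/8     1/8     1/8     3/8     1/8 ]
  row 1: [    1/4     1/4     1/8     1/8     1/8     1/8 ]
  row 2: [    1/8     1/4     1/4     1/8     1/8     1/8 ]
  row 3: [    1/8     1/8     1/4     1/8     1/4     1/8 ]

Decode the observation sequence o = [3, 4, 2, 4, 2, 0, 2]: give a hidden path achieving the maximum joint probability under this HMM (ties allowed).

path = [3, 0, 3, 0, 2, 1, 3]

t=0: δ = [4.688e-02, 3.125e-02, 1.562e-02, 3.125e-02]  (obs o_0=3)
t=1: δ = [5.859e-03, 9.766e-04, 2.197e-03, 4.395e-03]  ψ = [3, 1, 0, 0]  (obs o_1=4)
t=2: δ = [2.747e-04, 1.373e-04, 5.493e-04, 5.493e-04]  ψ = [3, 2, 0, 0]  (obs o_2=2)
t=3: δ = [1.030e-04, 3.433e-05, 1.287e-05, 3.433e-05]  ψ = [3, 2, 0, 2]  (obs o_3=4)
t=4: δ = [2.146e-06, 1.609e-06, 9.656e-06, 9.656e-06]  ψ = [3, 0, 0, 0]  (obs o_4=2)
t=5: δ = [6.035e-07, 1.207e-06, 1.509e-07, 3.017e-07]  ψ = [3, 2, 2, 2]  (obs o_5=0)
t=6: δ = [5.658e-08, 3.772e-08, 5.658e-08, 7.544e-08]  ψ = [1, 1, 0, 1]  (obs o_6=2)
backtrack: best end state = 3; path = [3, 0, 3, 0, 2, 1, 3]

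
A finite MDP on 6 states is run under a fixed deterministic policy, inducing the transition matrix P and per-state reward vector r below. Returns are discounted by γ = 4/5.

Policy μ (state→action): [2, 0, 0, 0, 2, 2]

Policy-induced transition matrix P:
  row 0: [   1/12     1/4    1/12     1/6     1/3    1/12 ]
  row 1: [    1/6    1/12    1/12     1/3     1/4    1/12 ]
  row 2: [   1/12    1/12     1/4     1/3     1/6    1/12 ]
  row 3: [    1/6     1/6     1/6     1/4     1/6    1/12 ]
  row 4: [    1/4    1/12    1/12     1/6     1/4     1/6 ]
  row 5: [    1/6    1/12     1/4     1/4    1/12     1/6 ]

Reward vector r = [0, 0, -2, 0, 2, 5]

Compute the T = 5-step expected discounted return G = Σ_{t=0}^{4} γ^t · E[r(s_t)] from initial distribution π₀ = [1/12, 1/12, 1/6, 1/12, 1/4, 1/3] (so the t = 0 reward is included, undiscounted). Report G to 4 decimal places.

G = 3.4150

t=0: π = [0.0833, 0.0833, 0.1667, 0.0833, 0.2500, 0.3333], E[r] = 1.8333, γ^t·E[r] = 1.833333, running G = 1.833333
t=1: π = [0.1667, 0.1042, 0.1736, 0.2431, 0.1806, 0.1319], E[r] = 0.6736, γ^t·E[r] = 0.538889, running G = 2.372222
t=2: π = [0.1534, 0.1314, 0.1545, 0.2442, 0.2072, 0.1094], E[r] = 0.6522, γ^t·E[r] = 0.417407, running G = 2.789630
t=3: π = [0.1583, 0.1292, 0.1477, 0.2438, 0.2113, 0.1097], E[r] = 0.6759, γ^t·E[r] = 0.346049, running G = 3.135679
t=4: π = [0.1588, 0.1300, 0.1465, 0.2423, 0.2123, 0.1101], E[r] = 0.6819, γ^t·E[r] = 0.279310, running G = 3.414989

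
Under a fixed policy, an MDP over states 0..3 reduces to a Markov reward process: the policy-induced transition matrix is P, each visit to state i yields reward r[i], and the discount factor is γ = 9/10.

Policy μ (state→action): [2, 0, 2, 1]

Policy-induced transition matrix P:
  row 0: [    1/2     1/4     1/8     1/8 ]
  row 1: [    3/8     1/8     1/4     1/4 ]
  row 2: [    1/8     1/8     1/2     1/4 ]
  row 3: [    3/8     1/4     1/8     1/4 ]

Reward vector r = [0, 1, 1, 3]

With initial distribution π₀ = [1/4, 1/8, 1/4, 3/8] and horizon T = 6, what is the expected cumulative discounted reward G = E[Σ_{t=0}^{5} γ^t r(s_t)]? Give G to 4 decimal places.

t=0: π = [0.2500, 0.1250, 0.2500, 0.3750], E[r] = 1.5000, γ^t·E[r] = 1.500000, running G = 1.500000
t=1: π = [0.3438, 0.2031, 0.2344, 0.2188], E[r] = 1.0938, γ^t·E[r] = 0.984375, running G = 2.484375
t=2: π = [0.3594, 0.1953, 0.2383, 0.2070], E[r] = 1.0547, γ^t·E[r] = 0.854297, running G = 3.338672
t=3: π = [0.3604, 0.1958, 0.2388, 0.2051], E[r] = 1.0498, γ^t·E[r] = 0.765308, running G = 4.103979
t=4: π = [0.3604, 0.1957, 0.2390, 0.2050], E[r] = 1.0496, γ^t·E[r] = 0.688617, running G = 4.792596
t=5: π = [0.3603, 0.1957, 0.2391, 0.2050], E[r] = 1.0496, γ^t·E[r] = 0.619791, running G = 5.412387

G = 5.4124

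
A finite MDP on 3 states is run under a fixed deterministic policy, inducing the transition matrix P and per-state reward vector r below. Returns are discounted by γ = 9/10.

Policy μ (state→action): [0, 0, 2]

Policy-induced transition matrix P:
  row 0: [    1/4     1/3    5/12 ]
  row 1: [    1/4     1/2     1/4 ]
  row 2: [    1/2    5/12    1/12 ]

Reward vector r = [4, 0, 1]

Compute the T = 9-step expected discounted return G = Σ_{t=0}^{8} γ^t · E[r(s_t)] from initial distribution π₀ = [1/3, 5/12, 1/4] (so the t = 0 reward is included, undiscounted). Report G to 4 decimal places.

G = 9.3652

t=0: π = [0.3333, 0.4167, 0.2500], E[r] = 1.5833, γ^t·E[r] = 1.583333, running G = 1.583333
t=1: π = [0.3125, 0.4236, 0.2639], E[r] = 1.5139, γ^t·E[r] = 1.362500, running G = 2.945833
t=2: π = [0.3160, 0.4259, 0.2581], E[r] = 1.5220, γ^t·E[r] = 1.232813, running G = 4.178646
t=3: π = [0.3145, 0.4258, 0.2596], E[r] = 1.5177, γ^t·E[r] = 1.106438, running G = 5.285083
t=4: π = [0.3149, 0.4259, 0.2591], E[r] = 1.5188, γ^t·E[r] = 0.996479, running G = 6.281563
t=5: π = [0.3148, 0.4259, 0.2593], E[r] = 1.5184, γ^t·E[r] = 0.896624, running G = 7.178187
t=6: π = [0.3148, 0.4259, 0.2592], E[r] = 1.5185, γ^t·E[r] = 0.807016, running G = 7.985203
t=7: π = [0.3148, 0.4259, 0.2593], E[r] = 1.5185, γ^t·E[r] = 0.726299, running G = 8.711502
t=8: π = [0.3148, 0.4259, 0.2593], E[r] = 1.5185, γ^t·E[r] = 0.653673, running G = 9.365175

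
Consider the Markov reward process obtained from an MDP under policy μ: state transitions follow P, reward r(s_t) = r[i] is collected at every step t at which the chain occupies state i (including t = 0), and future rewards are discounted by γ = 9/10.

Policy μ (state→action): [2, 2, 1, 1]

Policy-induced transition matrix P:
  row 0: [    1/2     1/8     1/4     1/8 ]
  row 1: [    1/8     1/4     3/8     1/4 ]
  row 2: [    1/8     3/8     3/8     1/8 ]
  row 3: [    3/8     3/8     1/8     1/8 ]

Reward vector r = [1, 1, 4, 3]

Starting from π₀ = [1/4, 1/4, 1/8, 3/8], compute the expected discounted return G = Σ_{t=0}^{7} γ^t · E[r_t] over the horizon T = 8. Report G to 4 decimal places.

t=0: π = [0.2500, 0.2500, 0.1250, 0.3750], E[r] = 2.1250, γ^t·E[r] = 2.125000, running G = 2.125000
t=1: π = [0.3125, 0.2813, 0.2500, 0.1563], E[r] = 2.0625, γ^t·E[r] = 1.856250, running G = 3.981250
t=2: π = [0.2813, 0.2617, 0.2969, 0.1602], E[r] = 2.2109, γ^t·E[r] = 1.790859, running G = 5.772109
t=3: π = [0.2705, 0.2720, 0.2998, 0.1577], E[r] = 2.2148, γ^t·E[r] = 1.614621, running G = 7.386730
t=4: π = [0.2659, 0.2734, 0.3018, 0.1590], E[r] = 2.2233, γ^t·E[r] = 1.458685, running G = 8.845416
t=5: π = [0.2645, 0.2744, 0.3020, 0.1592], E[r] = 2.2244, γ^t·E[r] = 1.313483, running G = 10.158899
t=6: π = [0.2640, 0.2746, 0.3022, 0.1593], E[r] = 2.2250, γ^t·E[r] = 1.182479, running G = 11.341378
t=7: π = [0.2638, 0.2747, 0.3022, 0.1593], E[r] = 2.2252, γ^t·E[r] = 1.064302, running G = 12.405680

G = 12.4057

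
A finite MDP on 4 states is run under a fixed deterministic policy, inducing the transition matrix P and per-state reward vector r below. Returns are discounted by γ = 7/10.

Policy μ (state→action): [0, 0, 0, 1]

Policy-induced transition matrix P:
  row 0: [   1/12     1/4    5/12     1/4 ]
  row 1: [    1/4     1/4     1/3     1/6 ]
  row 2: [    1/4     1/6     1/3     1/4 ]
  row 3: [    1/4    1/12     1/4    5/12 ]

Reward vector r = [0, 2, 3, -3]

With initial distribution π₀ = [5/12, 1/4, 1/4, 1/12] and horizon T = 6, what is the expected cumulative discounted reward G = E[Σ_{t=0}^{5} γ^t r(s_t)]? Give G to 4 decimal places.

t=0: π = [0.4167, 0.2500, 0.2500, 0.0833], E[r] = 1.0000, γ^t·E[r] = 1.000000, running G = 1.000000
t=1: π = [0.1806, 0.2153, 0.3611, 0.2431], E[r] = 0.7847, γ^t·E[r] = 0.549306, running G = 1.549306
t=2: π = [0.2199, 0.1794, 0.3281, 0.2726], E[r] = 0.5255, γ^t·E[r] = 0.257477, running G = 1.806782
t=3: π = [0.2133, 0.1772, 0.3289, 0.2805], E[r] = 0.4999, γ^t·E[r] = 0.171450, running G = 1.978233
t=4: π = [0.2144, 0.1758, 0.3277, 0.2820], E[r] = 0.4890, γ^t·E[r] = 0.117401, running G = 2.095634
t=5: π = [0.2143, 0.1757, 0.3277, 0.2823], E[r] = 0.4875, γ^t·E[r] = 0.081929, running G = 2.177564

G = 2.1776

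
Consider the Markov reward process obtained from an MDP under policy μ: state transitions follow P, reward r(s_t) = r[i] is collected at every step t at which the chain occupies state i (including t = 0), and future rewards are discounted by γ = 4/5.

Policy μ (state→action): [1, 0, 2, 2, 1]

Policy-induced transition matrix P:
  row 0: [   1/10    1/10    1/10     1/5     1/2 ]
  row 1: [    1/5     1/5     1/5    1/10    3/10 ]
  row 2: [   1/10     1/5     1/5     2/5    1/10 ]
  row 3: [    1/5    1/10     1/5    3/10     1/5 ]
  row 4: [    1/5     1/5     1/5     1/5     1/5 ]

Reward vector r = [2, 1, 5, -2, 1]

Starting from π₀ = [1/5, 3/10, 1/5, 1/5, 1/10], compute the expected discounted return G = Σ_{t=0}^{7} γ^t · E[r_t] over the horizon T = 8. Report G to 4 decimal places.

G = 5.1049

t=0: π = [0.2000, 0.3000, 0.2000, 0.2000, 0.1000], E[r] = 1.4000, γ^t·E[r] = 1.400000, running G = 1.400000
t=1: π = [0.1600, 0.1600, 0.1800, 0.2300, 0.2700], E[r] = 1.1900, γ^t·E[r] = 0.952000, running G = 2.352000
t=2: π = [0.1660, 0.1610, 0.1840, 0.2430, 0.2460], E[r] = 1.1730, γ^t·E[r] = 0.750720, running G = 3.102720
t=3: π = [0.1650, 0.1591, 0.1834, 0.2450, 0.2475], E[r] = 1.1636, γ^t·E[r] = 0.595763, running G = 3.698483
t=4: π = [0.1652, 0.1590, 0.1835, 0.2453, 0.2471], E[r] = 1.1634, γ^t·E[r] = 0.476508, running G = 4.174991
t=5: π = [0.1651, 0.1590, 0.1835, 0.2453, 0.2471], E[r] = 1.1631, γ^t·E[r] = 0.381121, running G = 4.556112
t=6: π = [0.1651, 0.1590, 0.1835, 0.2453, 0.2471], E[r] = 1.1631, γ^t·E[r] = 0.304895, running G = 4.861008
t=7: π = [0.1651, 0.1590, 0.1835, 0.2453, 0.2471], E[r] = 1.1631, γ^t·E[r] = 0.243915, running G = 5.104922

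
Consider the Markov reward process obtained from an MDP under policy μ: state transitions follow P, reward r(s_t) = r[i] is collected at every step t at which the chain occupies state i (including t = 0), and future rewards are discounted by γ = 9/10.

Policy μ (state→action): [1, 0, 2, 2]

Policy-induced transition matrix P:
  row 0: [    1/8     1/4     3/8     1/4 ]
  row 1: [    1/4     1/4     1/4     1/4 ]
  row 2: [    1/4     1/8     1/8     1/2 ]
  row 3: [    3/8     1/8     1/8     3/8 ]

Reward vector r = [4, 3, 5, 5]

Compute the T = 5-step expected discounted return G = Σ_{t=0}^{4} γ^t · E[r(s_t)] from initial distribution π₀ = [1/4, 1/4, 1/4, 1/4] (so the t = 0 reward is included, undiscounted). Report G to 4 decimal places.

t=0: π = [0.2500, 0.2500, 0.2500, 0.2500], E[r] = 4.2500, γ^t·E[r] = 4.250000, running G = 4.250000
t=1: π = [0.2500, 0.1875, 0.2188, 0.3438], E[r] = 4.3750, γ^t·E[r] = 3.937500, running G = 8.187500
t=2: π = [0.2617, 0.1797, 0.2109, 0.3477], E[r] = 4.3789, γ^t·E[r] = 3.546914, running G = 11.734414
t=3: π = [0.2607, 0.1802, 0.2129, 0.3462], E[r] = 4.3789, γ^t·E[r] = 3.192223, running G = 14.926637
t=4: π = [0.2607, 0.1801, 0.2127, 0.3465], E[r] = 4.3791, γ^t·E[r] = 2.873121, running G = 17.799757

G = 17.7998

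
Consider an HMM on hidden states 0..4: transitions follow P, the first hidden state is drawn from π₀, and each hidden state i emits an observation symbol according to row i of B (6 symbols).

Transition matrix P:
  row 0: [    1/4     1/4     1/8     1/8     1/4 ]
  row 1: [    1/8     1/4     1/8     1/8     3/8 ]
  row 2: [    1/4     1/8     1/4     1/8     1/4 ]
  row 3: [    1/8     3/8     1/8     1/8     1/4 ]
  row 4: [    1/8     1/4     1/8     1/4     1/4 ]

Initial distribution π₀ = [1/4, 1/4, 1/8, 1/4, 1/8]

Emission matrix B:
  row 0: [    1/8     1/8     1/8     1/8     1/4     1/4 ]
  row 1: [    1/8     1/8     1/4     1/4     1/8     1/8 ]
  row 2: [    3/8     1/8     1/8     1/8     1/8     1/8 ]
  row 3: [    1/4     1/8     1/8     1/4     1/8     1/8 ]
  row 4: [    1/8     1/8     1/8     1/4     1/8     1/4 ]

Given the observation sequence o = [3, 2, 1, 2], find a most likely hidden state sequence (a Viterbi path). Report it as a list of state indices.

path = [3, 1, 4, 1]

t=0: δ = [3.125e-02, 6.250e-02, 1.562e-02, 6.250e-02, 3.125e-02]  (obs o_0=3)
t=1: δ = [9.766e-04, 5.859e-03, 9.766e-04, 9.766e-04, 2.930e-03]  ψ = [0, 3, 1, 1, 1]  (obs o_1=2)
t=2: δ = [9.155e-05, 1.831e-04, 9.155e-05, 9.155e-05, 2.747e-04]  ψ = [1, 1, 1, 1, 1]  (obs o_2=1)
t=3: δ = [4.292e-06, 1.717e-05, 4.292e-06, 8.583e-06, 8.583e-06]  ψ = [4, 4, 4, 4, 1]  (obs o_3=2)
backtrack: best end state = 1; path = [3, 1, 4, 1]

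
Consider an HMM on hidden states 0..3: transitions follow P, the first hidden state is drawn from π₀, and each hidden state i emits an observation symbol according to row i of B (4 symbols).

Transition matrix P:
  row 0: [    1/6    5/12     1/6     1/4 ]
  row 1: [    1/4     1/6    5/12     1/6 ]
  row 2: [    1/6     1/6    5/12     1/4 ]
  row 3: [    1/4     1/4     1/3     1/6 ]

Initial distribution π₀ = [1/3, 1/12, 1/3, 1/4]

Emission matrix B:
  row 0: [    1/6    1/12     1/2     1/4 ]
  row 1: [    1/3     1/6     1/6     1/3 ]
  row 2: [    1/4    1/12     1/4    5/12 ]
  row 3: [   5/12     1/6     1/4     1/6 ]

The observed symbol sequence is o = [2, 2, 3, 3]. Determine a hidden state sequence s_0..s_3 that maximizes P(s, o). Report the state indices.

path = [0, 1, 2, 2]

t=0: δ = [1.667e-01, 1.389e-02, 8.333e-02, 6.250e-02]  (obs o_0=2)
t=1: δ = [1.389e-02, 1.157e-02, 8.681e-03, 1.042e-02]  ψ = [0, 0, 2, 0]  (obs o_1=2)
t=2: δ = [7.234e-04, 1.929e-03, 2.009e-03, 5.787e-04]  ψ = [1, 0, 1, 0]  (obs o_2=3)
t=3: δ = [1.206e-04, 1.116e-04, 3.489e-04, 8.372e-05]  ψ = [1, 2, 2, 2]  (obs o_3=3)
backtrack: best end state = 2; path = [0, 1, 2, 2]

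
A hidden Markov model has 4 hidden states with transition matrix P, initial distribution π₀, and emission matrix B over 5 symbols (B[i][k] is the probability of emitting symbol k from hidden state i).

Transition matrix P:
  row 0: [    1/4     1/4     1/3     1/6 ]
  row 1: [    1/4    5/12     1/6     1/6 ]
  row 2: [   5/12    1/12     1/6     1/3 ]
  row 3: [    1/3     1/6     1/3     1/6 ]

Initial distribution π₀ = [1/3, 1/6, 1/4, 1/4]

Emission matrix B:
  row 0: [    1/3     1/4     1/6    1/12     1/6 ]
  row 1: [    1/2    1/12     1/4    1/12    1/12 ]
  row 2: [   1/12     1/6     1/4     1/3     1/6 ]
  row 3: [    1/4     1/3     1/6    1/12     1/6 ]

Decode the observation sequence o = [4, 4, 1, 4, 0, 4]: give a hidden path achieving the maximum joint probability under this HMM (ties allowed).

t=0: δ = [5.556e-02, 1.389e-02, 4.167e-02, 4.167e-02]  (obs o_0=4)
t=1: δ = [2.894e-03, 1.157e-03, 3.086e-03, 2.315e-03]  ψ = [2, 0, 0, 2]  (obs o_1=4)
t=2: δ = [3.215e-04, 6.028e-05, 1.608e-04, 3.429e-04]  ψ = [2, 0, 0, 2]  (obs o_2=1)
t=3: δ = [1.905e-05, 6.698e-06, 1.905e-05, 9.526e-06]  ψ = [3, 0, 3, 3]  (obs o_3=4)
t=4: δ = [2.646e-06, 2.381e-06, 5.292e-07, 1.588e-06]  ψ = [2, 0, 0, 2]  (obs o_4=0)
t=5: δ = [1.103e-07, 8.269e-08, 1.470e-07, 7.350e-08]  ψ = [0, 1, 0, 0]  (obs o_5=4)
backtrack: best end state = 2; path = [0, 2, 3, 2, 0, 2]

path = [0, 2, 3, 2, 0, 2]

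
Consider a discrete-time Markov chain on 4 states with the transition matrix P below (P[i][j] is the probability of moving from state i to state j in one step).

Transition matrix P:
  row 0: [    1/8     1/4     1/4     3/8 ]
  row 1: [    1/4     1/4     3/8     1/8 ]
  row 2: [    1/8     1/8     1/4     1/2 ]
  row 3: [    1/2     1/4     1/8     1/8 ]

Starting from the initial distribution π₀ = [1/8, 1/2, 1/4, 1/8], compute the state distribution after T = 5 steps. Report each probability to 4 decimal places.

t=0: π = [0.1250, 0.5000, 0.2500, 0.1250]
t=1: π = [0.2344, 0.2188, 0.2969, 0.2500]
t=2: π = [0.2461, 0.2129, 0.2461, 0.2949]
t=3: π = [0.2622, 0.2192, 0.2397, 0.2788]
t=4: π = [0.2570, 0.2200, 0.2426, 0.2805]
t=5: π = [0.2577, 0.2197, 0.2424, 0.2802]

π = [0.2577, 0.2197, 0.2424, 0.2802]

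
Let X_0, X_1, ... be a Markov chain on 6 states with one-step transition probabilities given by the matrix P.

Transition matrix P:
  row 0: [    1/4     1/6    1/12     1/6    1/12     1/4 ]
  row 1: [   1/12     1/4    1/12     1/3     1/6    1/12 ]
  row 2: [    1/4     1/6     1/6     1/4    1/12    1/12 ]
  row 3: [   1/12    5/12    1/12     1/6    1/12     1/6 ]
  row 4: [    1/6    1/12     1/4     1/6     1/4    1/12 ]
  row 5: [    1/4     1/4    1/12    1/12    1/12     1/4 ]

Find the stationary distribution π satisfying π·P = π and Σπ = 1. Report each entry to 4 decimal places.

Balance equations π_j = Σ_i π_i·P[i][j]:
  π_0 = 1/4·π_0 + 1/12·π_1 + 1/4·π_2 + 1/12·π_3 + 1/6·π_4 + 1/4·π_5
  π_1 = 1/6·π_0 + 1/4·π_1 + 1/6·π_2 + 5/12·π_3 + 1/12·π_4 + 1/4·π_5
  π_2 = 1/12·π_0 + 1/12·π_1 + 1/6·π_2 + 1/12·π_3 + 1/4·π_4 + 1/12·π_5
  π_3 = 1/6·π_0 + 1/3·π_1 + 1/4·π_2 + 1/6·π_3 + 1/6·π_4 + 1/12·π_5
  π_4 = 1/12·π_0 + 1/6·π_1 + 1/12·π_2 + 1/12·π_3 + 1/4·π_4 + 1/12·π_5
  normalize: π_0 + π_1 + π_2 + π_3 + π_4 + π_5 = 1
Solving the linear system gives exactly π = [346/2087, 4507/18783, 2131/18783, 1273/6261, 2329/18783, 961/6261].

π = [0.1658, 0.2400, 0.1135, 0.2033, 0.1240, 0.1535]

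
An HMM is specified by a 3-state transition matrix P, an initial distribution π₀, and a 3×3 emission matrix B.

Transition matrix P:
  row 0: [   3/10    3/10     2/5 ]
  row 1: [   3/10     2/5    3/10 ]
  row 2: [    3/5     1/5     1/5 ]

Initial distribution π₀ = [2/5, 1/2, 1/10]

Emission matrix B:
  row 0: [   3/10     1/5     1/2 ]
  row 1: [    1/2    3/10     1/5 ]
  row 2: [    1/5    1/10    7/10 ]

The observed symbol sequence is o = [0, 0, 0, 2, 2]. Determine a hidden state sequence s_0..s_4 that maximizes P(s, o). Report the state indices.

t=0: δ = [1.200e-01, 2.500e-01, 2.000e-02]  (obs o_0=0)
t=1: δ = [2.250e-02, 5.000e-02, 1.500e-02]  ψ = [1, 1, 1]  (obs o_1=0)
t=2: δ = [4.500e-03, 1.000e-02, 3.000e-03]  ψ = [1, 1, 1]  (obs o_2=0)
t=3: δ = [1.500e-03, 8.000e-04, 2.100e-03]  ψ = [1, 1, 1]  (obs o_3=2)
t=4: δ = [6.300e-04, 9.000e-05, 4.200e-04]  ψ = [2, 0, 0]  (obs o_4=2)
backtrack: best end state = 0; path = [1, 1, 1, 2, 0]

path = [1, 1, 1, 2, 0]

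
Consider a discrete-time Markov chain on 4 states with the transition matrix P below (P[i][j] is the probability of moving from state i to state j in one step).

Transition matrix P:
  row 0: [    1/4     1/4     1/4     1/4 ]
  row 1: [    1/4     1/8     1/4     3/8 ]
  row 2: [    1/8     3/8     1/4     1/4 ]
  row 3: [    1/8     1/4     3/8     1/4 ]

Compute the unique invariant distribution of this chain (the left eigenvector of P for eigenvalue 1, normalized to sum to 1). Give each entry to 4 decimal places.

π = [0.1791, 0.2539, 0.2852, 0.2817]

Balance equations π_j = Σ_i π_i·P[i][j]:
  π_0 = 1/4·π_0 + 1/4·π_1 + 1/8·π_2 + 1/8·π_3
  π_1 = 1/4·π_0 + 1/8·π_1 + 3/8·π_2 + 1/4·π_3
  π_2 = 1/4·π_0 + 1/4·π_1 + 1/4·π_2 + 3/8·π_3
  normalize: π_0 + π_1 + π_2 + π_3 = 1
Solving the linear system gives exactly π = [103/575, 146/575, 164/575, 162/575].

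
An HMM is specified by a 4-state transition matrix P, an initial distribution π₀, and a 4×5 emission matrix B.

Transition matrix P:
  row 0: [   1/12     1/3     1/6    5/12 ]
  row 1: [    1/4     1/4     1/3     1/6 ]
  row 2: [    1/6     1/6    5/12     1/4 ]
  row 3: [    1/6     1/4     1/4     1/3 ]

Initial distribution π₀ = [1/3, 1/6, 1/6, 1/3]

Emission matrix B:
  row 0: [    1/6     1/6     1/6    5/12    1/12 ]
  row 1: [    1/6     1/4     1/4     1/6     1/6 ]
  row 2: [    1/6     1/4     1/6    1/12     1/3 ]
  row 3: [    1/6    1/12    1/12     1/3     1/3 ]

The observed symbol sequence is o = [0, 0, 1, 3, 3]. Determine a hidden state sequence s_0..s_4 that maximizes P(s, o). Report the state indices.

t=0: δ = [5.556e-02, 2.778e-02, 2.778e-02, 5.556e-02]  (obs o_0=0)
t=1: δ = [1.543e-03, 3.086e-03, 2.315e-03, 3.858e-03]  ψ = [3, 0, 3, 0]  (obs o_1=0)
t=2: δ = [1.286e-04, 2.411e-04, 2.572e-04, 1.072e-04]  ψ = [1, 3, 1, 3]  (obs o_2=1)
t=3: δ = [2.512e-05, 1.005e-05, 8.931e-06, 2.143e-05]  ψ = [1, 1, 2, 2]  (obs o_3=3)
t=4: δ = [1.488e-06, 1.395e-06, 4.465e-07, 3.489e-06]  ψ = [3, 0, 3, 0]  (obs o_4=3)
backtrack: best end state = 3; path = [0, 3, 1, 0, 3]

path = [0, 3, 1, 0, 3]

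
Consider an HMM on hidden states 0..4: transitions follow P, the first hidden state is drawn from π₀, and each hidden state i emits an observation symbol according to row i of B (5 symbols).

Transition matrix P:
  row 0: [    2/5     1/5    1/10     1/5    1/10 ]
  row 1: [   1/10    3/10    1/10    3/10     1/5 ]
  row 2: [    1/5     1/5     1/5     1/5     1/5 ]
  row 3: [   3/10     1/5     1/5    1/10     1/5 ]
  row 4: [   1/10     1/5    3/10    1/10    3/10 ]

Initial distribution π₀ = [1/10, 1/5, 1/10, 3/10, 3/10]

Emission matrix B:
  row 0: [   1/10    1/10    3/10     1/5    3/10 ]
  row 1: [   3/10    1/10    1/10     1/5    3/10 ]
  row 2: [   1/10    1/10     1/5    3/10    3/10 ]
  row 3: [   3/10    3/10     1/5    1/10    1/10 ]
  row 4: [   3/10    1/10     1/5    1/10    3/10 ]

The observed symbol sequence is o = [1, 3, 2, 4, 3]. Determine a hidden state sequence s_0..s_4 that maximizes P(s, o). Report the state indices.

path = [3, 0, 0, 0, 0]

t=0: δ = [1.000e-02, 2.000e-02, 1.000e-02, 9.000e-02, 3.000e-02]  (obs o_0=1)
t=1: δ = [5.400e-03, 3.600e-03, 5.400e-03, 9.000e-04, 1.800e-03]  ψ = [3, 3, 3, 3, 3]  (obs o_1=3)
t=2: δ = [6.480e-04, 1.080e-04, 2.160e-04, 2.160e-04, 2.160e-04]  ψ = [0, 0, 2, 0, 2]  (obs o_2=2)
t=3: δ = [7.776e-05, 3.888e-05, 1.944e-05, 1.296e-05, 1.944e-05]  ψ = [0, 0, 0, 0, 0]  (obs o_3=4)
t=4: δ = [6.221e-06, 3.110e-06, 2.333e-06, 1.555e-06, 7.776e-07]  ψ = [0, 0, 0, 0, 0]  (obs o_4=3)
backtrack: best end state = 0; path = [3, 0, 0, 0, 0]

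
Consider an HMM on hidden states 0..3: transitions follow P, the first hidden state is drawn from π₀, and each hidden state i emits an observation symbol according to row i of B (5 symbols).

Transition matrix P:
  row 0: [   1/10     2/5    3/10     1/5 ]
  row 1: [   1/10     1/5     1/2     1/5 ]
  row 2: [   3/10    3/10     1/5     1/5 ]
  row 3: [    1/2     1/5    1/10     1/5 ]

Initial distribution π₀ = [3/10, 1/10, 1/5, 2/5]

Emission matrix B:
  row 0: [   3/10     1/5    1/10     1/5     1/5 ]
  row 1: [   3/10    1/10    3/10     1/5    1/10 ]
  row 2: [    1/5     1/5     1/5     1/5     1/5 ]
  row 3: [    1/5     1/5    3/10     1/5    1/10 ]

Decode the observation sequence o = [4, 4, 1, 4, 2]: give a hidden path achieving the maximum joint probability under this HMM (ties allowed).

t=0: δ = [6.000e-02, 1.000e-02, 4.000e-02, 4.000e-02]  (obs o_0=4)
t=1: δ = [4.000e-03, 2.400e-03, 3.600e-03, 1.200e-03]  ψ = [3, 0, 0, 0]  (obs o_1=4)
t=2: δ = [2.160e-04, 1.600e-04, 2.400e-04, 1.600e-04]  ψ = [2, 0, 0, 0]  (obs o_2=1)
t=3: δ = [1.600e-05, 8.640e-06, 1.600e-05, 4.800e-06]  ψ = [3, 0, 1, 2]  (obs o_3=4)
t=4: δ = [4.800e-07, 1.920e-06, 9.600e-07, 9.600e-07]  ψ = [2, 0, 0, 0]  (obs o_4=2)
backtrack: best end state = 1; path = [3, 0, 3, 0, 1]

path = [3, 0, 3, 0, 1]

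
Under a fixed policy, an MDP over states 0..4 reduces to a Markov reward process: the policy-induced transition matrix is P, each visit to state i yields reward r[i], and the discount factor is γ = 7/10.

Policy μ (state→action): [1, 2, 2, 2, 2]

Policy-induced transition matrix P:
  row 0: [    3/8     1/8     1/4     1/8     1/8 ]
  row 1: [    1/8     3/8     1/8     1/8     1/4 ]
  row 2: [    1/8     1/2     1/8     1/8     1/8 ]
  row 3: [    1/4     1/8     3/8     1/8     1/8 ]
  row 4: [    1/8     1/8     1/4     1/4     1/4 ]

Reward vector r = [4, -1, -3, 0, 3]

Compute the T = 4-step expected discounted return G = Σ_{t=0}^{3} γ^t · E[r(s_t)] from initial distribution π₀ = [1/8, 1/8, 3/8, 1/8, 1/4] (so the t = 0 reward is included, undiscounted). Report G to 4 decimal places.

G = 0.5474

t=0: π = [0.1250, 0.1250, 0.3750, 0.1250, 0.2500], E[r] = 0.0000, γ^t·E[r] = 0.000000, running G = 0.000000
t=1: π = [0.1719, 0.2969, 0.2031, 0.1563, 0.1719], E[r] = 0.2969, γ^t·E[r] = 0.207813, running G = 0.207813
t=2: π = [0.1875, 0.2754, 0.2070, 0.1465, 0.1836], E[r] = 0.4043, γ^t·E[r] = 0.198105, running G = 0.405918
t=3: π = [0.1902, 0.2715, 0.2080, 0.1479, 0.1824], E[r] = 0.4124, γ^t·E[r] = 0.141437, running G = 0.547355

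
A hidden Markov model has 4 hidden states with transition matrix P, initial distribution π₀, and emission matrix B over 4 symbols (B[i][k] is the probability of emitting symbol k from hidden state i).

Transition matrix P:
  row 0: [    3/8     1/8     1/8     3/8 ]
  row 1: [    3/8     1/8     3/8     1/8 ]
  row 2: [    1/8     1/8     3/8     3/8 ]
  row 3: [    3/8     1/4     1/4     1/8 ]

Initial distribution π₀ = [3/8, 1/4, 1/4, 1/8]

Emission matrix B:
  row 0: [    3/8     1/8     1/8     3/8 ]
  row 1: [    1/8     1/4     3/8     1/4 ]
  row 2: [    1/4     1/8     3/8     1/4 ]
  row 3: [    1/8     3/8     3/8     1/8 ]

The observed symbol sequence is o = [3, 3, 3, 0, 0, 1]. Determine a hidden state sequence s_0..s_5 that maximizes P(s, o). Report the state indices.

t=0: δ = [1.406e-01, 6.250e-02, 6.250e-02, 1.562e-02]  (obs o_0=3)
t=1: δ = [1.978e-02, 4.395e-03, 5.859e-03, 6.592e-03]  ψ = [0, 0, 1, 0]  (obs o_1=3)
t=2: δ = [2.781e-03, 6.180e-04, 6.180e-04, 9.270e-04]  ψ = [0, 0, 0, 0]  (obs o_2=3)
t=3: δ = [3.911e-04, 4.345e-05, 8.690e-05, 1.304e-04]  ψ = [0, 0, 0, 0]  (obs o_3=0)
t=4: δ = [5.499e-05, 6.110e-06, 1.222e-05, 1.833e-05]  ψ = [0, 0, 0, 0]  (obs o_4=0)
t=5: δ = [2.578e-06, 1.719e-06, 8.593e-07, 7.733e-06]  ψ = [0, 0, 0, 0]  (obs o_5=1)
backtrack: best end state = 3; path = [0, 0, 0, 0, 0, 3]

path = [0, 0, 0, 0, 0, 3]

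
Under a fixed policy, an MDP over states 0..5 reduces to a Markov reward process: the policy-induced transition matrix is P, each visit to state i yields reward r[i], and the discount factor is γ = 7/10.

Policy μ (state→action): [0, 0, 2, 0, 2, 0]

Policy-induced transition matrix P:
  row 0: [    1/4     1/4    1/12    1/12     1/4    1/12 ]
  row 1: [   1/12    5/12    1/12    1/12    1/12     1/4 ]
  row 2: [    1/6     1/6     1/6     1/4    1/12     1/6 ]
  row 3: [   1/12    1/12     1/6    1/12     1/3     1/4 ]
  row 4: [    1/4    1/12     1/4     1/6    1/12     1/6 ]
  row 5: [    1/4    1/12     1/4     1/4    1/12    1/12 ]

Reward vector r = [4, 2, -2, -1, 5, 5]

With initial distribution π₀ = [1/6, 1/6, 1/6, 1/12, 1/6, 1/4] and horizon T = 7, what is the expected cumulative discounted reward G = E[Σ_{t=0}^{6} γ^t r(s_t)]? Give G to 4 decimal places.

t=0: π = [0.1667, 0.1667, 0.1667, 0.0833, 0.1667, 0.2500], E[r] = 2.6667, γ^t·E[r] = 2.666667, running G = 2.666667
t=1: π = [0.1944, 0.1806, 0.1736, 0.1667, 0.1319, 0.1528], E[r] = 2.0486, γ^t·E[r] = 1.434028, running G = 4.100694
t=2: π = [0.1777, 0.1904, 0.1591, 0.1487, 0.1574, 0.1667], E[r] = 2.2448, γ^t·E[r] = 1.099948, running G = 5.200642
t=3: π = [0.1802, 0.1897, 0.1630, 0.1508, 0.1501, 0.1662], E[r] = 2.2052, γ^t·E[r] = 0.756400, running G = 5.957042
t=4: π = [0.1797, 0.1902, 0.1622, 0.1507, 0.1511, 0.1662], E[r] = 2.2101, γ^t·E[r] = 0.530634, running G = 6.487676
t=5: π = [0.1797, 0.1902, 0.1623, 0.1506, 0.1510, 0.1663], E[r] = 2.2099, γ^t·E[r] = 0.371418, running G = 6.859094
t=6: π = [0.1797, 0.1902, 0.1623, 0.1507, 0.1509, 0.1662], E[r] = 2.2098, γ^t·E[r] = 0.259977, running G = 7.119071

G = 7.1191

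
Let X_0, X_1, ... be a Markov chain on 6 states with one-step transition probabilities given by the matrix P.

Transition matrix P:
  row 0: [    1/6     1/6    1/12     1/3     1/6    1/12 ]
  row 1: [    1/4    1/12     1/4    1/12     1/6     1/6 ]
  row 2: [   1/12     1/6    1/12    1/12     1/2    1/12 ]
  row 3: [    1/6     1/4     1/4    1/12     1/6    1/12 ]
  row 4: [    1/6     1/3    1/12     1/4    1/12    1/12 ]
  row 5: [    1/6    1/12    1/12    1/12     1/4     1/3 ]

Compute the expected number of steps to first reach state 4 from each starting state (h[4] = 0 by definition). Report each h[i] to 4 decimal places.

h = [4.4640, 4.2592, 3.0273, 4.2588, 0.0000, 4.0592]

First-step conditioning: h[4] = 0; for i ≠ 4, h[i] = 1 + Σ_k P[i][k]·h[k].
  h[0] = 1 + 1/6·h[0] + 1/6·h[1] + 1/12·h[2] + 1/3·h[3] + 1/12·h[5]
  h[1] = 1 + 1/4·h[0] + 1/12·h[1] + 1/4·h[2] + 1/12·h[3] + 1/6·h[5]
  h[2] = 1 + 1/12·h[0] + 1/6·h[1] + 1/12·h[2] + 1/12·h[3] + 1/12·h[5]
  h[3] = 1 + 1/6·h[0] + 1/4·h[1] + 1/4·h[2] + 1/12·h[3] + 1/12·h[5]
  h[5] = 1 + 1/6·h[0] + 1/12·h[1] + 1/12·h[2] + 1/12·h[3] + 1/3·h[5]
Solving the 5×5 linear system over states ≠ 4 gives exactly h = [268344/60113, 256032/60113, 181980/60113, 256008/60113, 0, 244008/60113] (h[4] = 0 is the target).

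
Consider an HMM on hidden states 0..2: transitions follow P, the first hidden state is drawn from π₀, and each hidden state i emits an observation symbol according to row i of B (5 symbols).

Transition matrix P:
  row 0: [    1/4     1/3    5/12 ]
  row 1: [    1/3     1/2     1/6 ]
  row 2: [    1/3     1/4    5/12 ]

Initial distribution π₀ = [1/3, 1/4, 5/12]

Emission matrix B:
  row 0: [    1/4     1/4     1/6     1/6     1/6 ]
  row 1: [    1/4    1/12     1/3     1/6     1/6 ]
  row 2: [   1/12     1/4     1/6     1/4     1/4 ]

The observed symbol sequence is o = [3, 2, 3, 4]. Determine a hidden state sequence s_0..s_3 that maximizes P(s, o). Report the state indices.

t=0: δ = [5.556e-02, 4.167e-02, 1.042e-01]  (obs o_0=3)
t=1: δ = [5.787e-03, 8.681e-03, 7.234e-03]  ψ = [2, 2, 2]  (obs o_1=2)
t=2: δ = [4.823e-04, 7.234e-04, 7.535e-04]  ψ = [1, 1, 2]  (obs o_2=3)
t=3: δ = [4.186e-05, 6.028e-05, 7.849e-05]  ψ = [2, 1, 2]  (obs o_3=4)
backtrack: best end state = 2; path = [2, 2, 2, 2]

path = [2, 2, 2, 2]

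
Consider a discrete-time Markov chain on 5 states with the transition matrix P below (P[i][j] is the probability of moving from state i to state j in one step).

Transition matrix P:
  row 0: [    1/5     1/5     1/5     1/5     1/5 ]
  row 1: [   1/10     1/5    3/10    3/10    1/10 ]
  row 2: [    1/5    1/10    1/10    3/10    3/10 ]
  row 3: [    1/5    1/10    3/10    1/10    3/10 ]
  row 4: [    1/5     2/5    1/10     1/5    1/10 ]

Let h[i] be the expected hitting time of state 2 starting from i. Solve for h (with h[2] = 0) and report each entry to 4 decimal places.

h = [4.4705, 3.9589, 0.0000, 4.1390, 4.7839]

First-step conditioning: h[2] = 0; for i ≠ 2, h[i] = 1 + Σ_k P[i][k]·h[k].
  h[0] = 1 + 1/5·h[0] + 1/5·h[1] + 1/5·h[3] + 1/5·h[4]
  h[1] = 1 + 1/10·h[0] + 1/5·h[1] + 3/10·h[3] + 1/10·h[4]
  h[3] = 1 + 1/5·h[0] + 1/10·h[1] + 1/10·h[3] + 3/10·h[4]
  h[4] = 1 + 1/5·h[0] + 2/5·h[1] + 1/5·h[3] + 1/10·h[4]
Solving the 4×4 linear system over states ≠ 2 gives exactly h = [6205/1388, 5495/1388, 0, 5745/1388, 1660/347] (h[2] = 0 is the target).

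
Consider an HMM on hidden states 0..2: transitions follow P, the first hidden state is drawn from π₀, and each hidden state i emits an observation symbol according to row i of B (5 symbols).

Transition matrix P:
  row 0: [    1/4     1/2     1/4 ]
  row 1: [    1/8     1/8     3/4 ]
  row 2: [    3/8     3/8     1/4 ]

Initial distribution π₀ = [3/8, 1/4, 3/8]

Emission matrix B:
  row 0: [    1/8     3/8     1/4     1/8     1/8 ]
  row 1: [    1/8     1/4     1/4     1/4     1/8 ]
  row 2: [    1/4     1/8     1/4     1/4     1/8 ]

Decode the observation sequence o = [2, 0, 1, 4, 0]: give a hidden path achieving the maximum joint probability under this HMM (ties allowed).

t=0: δ = [9.375e-02, 6.250e-02, 9.375e-02]  (obs o_0=2)
t=1: δ = [4.395e-03, 5.859e-03, 1.172e-02]  ψ = [2, 0, 1]  (obs o_1=0)
t=2: δ = [1.648e-03, 1.099e-03, 5.493e-04]  ψ = [2, 2, 1]  (obs o_2=1)
t=3: δ = [5.150e-05, 1.030e-04, 1.030e-04]  ψ = [0, 0, 1]  (obs o_3=4)
t=4: δ = [4.828e-06, 4.828e-06, 1.931e-05]  ψ = [2, 2, 1]  (obs o_4=0)
backtrack: best end state = 2; path = [1, 2, 0, 1, 2]

path = [1, 2, 0, 1, 2]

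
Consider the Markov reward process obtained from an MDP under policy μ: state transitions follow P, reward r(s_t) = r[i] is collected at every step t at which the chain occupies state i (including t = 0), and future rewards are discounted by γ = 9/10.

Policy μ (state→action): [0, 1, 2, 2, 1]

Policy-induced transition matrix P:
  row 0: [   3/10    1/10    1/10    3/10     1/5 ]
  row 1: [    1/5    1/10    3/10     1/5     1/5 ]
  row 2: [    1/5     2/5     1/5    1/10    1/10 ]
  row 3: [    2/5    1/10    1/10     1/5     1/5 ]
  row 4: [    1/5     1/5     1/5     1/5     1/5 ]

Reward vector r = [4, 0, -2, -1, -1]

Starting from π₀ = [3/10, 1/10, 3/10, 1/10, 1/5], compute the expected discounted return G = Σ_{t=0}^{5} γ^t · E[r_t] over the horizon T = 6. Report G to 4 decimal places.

t=0: π = [0.3000, 0.1000, 0.3000, 0.1000, 0.2000], E[r] = 0.3000, γ^t·E[r] = 0.300000, running G = 0.300000
t=1: π = [0.2500, 0.2100, 0.1700, 0.2000, 0.1700], E[r] = 0.2900, γ^t·E[r] = 0.261000, running G = 0.561000
t=2: π = [0.2650, 0.1680, 0.1760, 0.2080, 0.1830], E[r] = 0.3170, γ^t·E[r] = 0.256770, running G = 0.817770
t=3: π = [0.2681, 0.1711, 0.1695, 0.2089, 0.1824], E[r] = 0.3421, γ^t·E[r] = 0.249391, running G = 1.067161
t=4: π = [0.2686, 0.1691, 0.1694, 0.2099, 0.1831], E[r] = 0.3426, γ^t·E[r] = 0.224800, running G = 1.291960
t=5: π = [0.2688, 0.1691, 0.1691, 0.2099, 0.1831], E[r] = 0.3442, γ^t·E[r] = 0.203258, running G = 1.495218

G = 1.4952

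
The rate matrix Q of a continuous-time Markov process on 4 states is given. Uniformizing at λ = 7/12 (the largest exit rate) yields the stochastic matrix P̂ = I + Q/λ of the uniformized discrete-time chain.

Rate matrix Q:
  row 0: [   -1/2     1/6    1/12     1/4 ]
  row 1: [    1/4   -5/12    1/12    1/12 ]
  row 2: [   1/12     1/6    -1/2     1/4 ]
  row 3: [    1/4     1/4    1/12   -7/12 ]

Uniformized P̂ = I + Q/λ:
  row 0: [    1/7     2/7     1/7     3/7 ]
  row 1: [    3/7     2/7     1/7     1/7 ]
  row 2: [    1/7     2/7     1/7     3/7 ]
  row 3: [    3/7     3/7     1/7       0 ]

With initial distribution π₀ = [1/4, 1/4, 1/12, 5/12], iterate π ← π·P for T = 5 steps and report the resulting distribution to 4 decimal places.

π = [0.3018, 0.3197, 0.1429, 0.2357]

t=0: π = [0.2500, 0.2500, 0.0833, 0.4167]
t=1: π = [0.3333, 0.3452, 0.1429, 0.1786]
t=2: π = [0.2925, 0.3112, 0.1429, 0.2534]
t=3: π = [0.3042, 0.3219, 0.1429, 0.2310]
t=4: π = [0.3008, 0.3187, 0.1429, 0.2376]
t=5: π = [0.3018, 0.3197, 0.1429, 0.2357]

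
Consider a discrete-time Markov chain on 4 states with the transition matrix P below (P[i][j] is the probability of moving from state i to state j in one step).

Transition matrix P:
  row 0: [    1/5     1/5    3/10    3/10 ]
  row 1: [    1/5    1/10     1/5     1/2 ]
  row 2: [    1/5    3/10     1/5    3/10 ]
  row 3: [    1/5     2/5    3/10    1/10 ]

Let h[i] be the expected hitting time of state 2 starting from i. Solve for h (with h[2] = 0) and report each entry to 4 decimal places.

First-step conditioning: h[2] = 0; for i ≠ 2, h[i] = 1 + Σ_k P[i][k]·h[k].
  h[0] = 1 + 1/5·h[0] + 1/5·h[1] + 3/10·h[3]
  h[1] = 1 + 1/5·h[0] + 1/10·h[1] + 1/2·h[3]
  h[3] = 1 + 1/5·h[0] + 2/5·h[1] + 1/10·h[3]
Solving the 3×3 linear system over states ≠ 2 gives exactly h = [640/177, 700/177, 0, 650/177] (h[2] = 0 is the target).

h = [3.6158, 3.9548, 0.0000, 3.6723]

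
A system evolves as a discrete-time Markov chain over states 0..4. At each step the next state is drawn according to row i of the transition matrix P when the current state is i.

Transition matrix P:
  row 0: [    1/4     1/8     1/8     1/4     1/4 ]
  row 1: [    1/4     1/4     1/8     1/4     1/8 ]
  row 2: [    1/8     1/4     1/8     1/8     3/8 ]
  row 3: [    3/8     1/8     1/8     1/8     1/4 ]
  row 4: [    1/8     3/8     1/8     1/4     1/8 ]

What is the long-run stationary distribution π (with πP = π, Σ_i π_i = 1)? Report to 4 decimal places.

π = [0.2340, 0.2212, 0.1250, 0.2083, 0.2115]

Balance equations π_j = Σ_i π_i·P[i][j]:
  π_0 = 1/4·π_0 + 1/4·π_1 + 1/8·π_2 + 3/8·π_3 + 1/8·π_4
  π_1 = 1/8·π_0 + 1/4·π_1 + 1/4·π_2 + 1/8·π_3 + 3/8·π_4
  π_2 = 1/8·π_0 + 1/8·π_1 + 1/8·π_2 + 1/8·π_3 + 1/8·π_4
  π_3 = 1/4·π_0 + 1/4·π_1 + 1/8·π_2 + 1/8·π_3 + 1/4·π_4
  normalize: π_0 + π_1 + π_2 + π_3 + π_4 = 1
Solving the linear system gives exactly π = [73/312, 23/104, 1/8, 5/24, 11/52].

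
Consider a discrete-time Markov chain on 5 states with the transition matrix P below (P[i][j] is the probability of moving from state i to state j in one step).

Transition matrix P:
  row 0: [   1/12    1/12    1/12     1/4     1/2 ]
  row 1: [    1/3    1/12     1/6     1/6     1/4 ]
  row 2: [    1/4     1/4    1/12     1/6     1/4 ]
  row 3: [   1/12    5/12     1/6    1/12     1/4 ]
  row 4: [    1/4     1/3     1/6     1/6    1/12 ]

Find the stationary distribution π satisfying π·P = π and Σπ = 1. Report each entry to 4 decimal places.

Balance equations π_j = Σ_i π_i·P[i][j]:
  π_0 = 1/12·π_0 + 1/3·π_1 + 1/4·π_2 + 1/12·π_3 + 1/4·π_4
  π_1 = 1/12·π_0 + 1/12·π_1 + 1/4·π_2 + 5/12·π_3 + 1/3·π_4
  π_2 = 1/12·π_0 + 1/6·π_1 + 1/12·π_2 + 1/6·π_3 + 1/6·π_4
  π_3 = 1/4·π_0 + 1/6·π_1 + 1/6·π_2 + 1/12·π_3 + 1/6·π_4
  normalize: π_0 + π_1 + π_2 + π_3 + π_4 = 1
Solving the linear system gives exactly π = [577/2797, 8273/36361, 5017/36361, 6171/36361, 723/2797].

π = [0.2063, 0.2275, 0.1380, 0.1697, 0.2585]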